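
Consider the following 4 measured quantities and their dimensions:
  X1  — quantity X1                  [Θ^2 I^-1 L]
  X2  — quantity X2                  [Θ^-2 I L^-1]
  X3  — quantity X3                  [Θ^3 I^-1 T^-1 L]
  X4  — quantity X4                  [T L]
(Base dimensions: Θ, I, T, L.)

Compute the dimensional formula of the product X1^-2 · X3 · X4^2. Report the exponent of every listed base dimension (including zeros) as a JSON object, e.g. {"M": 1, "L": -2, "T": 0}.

Write exponents as rows Θ,I,T,L / cols X1,X2,X3,X4:
  Θ: [ 2 -2  3  0]
  I: [-1  1 -1  0]
  T: [ 0  0 -1  1]
  L: [ 1 -1  1  1]
  [Θ]: (-2)·2+(1)·3+(2)·0 = -1
  [I]: (-2)·-1+(1)·-1+(2)·0 = 1
  [T]: (-2)·0+(1)·-1+(2)·1 = 1
  [L]: (-2)·1+(1)·1+(2)·1 = 1
⇒ Θ^-1 I T L

{"Θ": -1, "I": 1, "T": 1, "L": 1}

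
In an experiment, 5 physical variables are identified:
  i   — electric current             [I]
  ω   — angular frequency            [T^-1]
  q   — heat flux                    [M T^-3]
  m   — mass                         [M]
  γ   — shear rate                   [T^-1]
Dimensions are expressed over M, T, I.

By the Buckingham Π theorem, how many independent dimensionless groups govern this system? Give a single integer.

2

Dimensional matrix (M×T×I by i×ω×q×m×γ):
  M: [ 0  0  1  1  0]
  T: [ 0 -1 -3  0 -1]
  I: [ 1  0  0  0  0]
Row reduction gives pivot columns i,ω,q; rank = 3
Π count = n − r = 5 − 3 = 2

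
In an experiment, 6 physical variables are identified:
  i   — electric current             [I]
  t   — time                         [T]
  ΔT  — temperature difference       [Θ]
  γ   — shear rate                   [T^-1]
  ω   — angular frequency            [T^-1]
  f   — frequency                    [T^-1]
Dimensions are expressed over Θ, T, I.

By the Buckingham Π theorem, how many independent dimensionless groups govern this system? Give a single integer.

Exponent matrix [Θ,T,I] × [i,t,ΔT,γ,ω,f]:
  Θ: [ 0  0  1  0  0  0]
  T: [ 0  1  0 -1 -1 -1]
  I: [ 1  0  0  0  0  0]
Echelon form has 3 nonzero rows (pivots: i,t,ΔT)
Π count = n − r = 6 − 3 = 3

3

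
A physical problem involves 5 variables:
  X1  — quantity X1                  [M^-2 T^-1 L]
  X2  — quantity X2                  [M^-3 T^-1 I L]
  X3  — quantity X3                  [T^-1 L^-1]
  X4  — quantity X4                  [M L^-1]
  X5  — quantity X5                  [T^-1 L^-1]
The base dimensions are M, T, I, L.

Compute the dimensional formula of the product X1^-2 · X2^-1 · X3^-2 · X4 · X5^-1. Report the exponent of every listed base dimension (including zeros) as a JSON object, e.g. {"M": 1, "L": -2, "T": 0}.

Exponent matrix [M,T,I,L] × [X1,X2,X3,X4,X5]:
  M: [-2 -3  0  1  0]
  T: [-1 -1 -1  0 -1]
  I: [ 0  1  0  0  0]
  L: [ 1  1 -1 -1 -1]
  [M]: (-2)·-2+(-1)·-3+(-2)·0+(1)·1+(-1)·0 = 8
  [T]: (-2)·-1+(-1)·-1+(-2)·-1+(1)·0+(-1)·-1 = 6
  [I]: (-2)·0+(-1)·1+(-2)·0+(1)·0+(-1)·0 = -1
  [L]: (-2)·1+(-1)·1+(-2)·-1+(1)·-1+(-1)·-1 = -1
⇒ M^8 T^6 I^-1 L^-1

{"M": 8, "T": 6, "I": -1, "L": -1}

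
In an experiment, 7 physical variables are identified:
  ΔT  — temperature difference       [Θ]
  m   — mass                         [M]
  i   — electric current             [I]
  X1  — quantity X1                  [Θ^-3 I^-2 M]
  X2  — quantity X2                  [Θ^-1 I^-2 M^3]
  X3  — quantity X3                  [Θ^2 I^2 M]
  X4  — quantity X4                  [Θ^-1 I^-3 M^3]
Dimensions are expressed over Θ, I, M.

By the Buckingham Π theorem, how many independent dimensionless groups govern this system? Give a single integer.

Exponent matrix [Θ,I,M] × [ΔT,m,i,X1,X2,X3,X4]:
  Θ: [ 1  0  0 -3 -1  2 -1]
  I: [ 0  0  1 -2 -2  2 -3]
  M: [ 0  1  0  1  3  1  3]
Row reduction gives pivot columns ΔT,m,i; rank = 3
Π count = n − r = 7 − 3 = 4

4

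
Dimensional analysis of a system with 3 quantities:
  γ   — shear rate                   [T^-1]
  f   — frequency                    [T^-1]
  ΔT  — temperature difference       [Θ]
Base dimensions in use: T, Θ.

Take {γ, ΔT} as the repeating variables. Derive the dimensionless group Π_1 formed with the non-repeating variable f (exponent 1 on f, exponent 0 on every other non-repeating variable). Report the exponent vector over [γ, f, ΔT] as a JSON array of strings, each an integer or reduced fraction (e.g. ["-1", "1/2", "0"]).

Dimensional matrix (T×Θ by γ×f×ΔT):
  T: [-1 -1  0]
  Θ: [ 0  0  1]
RREF → pivots at {γ,ΔT} ⇒ r = 2
Pivot set = {γ,ΔT}, free = {f}
RREF:
  r0: [   1    1    0]
  r1: [   0    0    1]
Fix exponent of f at 1; solve each RREF row for its pivot's exponent:
  r0: exp(γ) + (1)·1 = 0 ⇒ exp(γ) = -1
  r1: exp(ΔT) + (0)·1 = 0 ⇒ exp(ΔT) = 0
Π_1 = γ^-1 · f

["-1", "1", "0"]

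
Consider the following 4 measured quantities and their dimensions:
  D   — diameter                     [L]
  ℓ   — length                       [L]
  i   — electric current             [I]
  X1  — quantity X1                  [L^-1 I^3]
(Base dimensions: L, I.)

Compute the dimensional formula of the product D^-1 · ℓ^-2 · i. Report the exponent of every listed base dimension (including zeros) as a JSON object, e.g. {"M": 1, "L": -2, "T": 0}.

{"L": -3, "I": 1}

Write exponents as rows L,I / cols D,ℓ,i,X1:
  L: [ 1  1  0 -1]
  I: [ 0  0  1  3]
  [L]: (-1)·1+(-2)·1+(1)·0 = -3
  [I]: (-1)·0+(-2)·0+(1)·1 = 1
⇒ L^-3 I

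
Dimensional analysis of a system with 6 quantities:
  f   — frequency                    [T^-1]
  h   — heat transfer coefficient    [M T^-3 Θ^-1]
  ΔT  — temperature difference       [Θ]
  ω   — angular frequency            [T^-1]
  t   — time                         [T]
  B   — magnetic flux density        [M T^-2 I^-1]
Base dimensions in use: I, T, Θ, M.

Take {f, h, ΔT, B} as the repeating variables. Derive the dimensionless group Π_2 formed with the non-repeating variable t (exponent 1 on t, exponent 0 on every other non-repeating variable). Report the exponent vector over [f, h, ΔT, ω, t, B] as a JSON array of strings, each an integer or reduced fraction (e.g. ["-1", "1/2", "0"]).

["1", "0", "0", "0", "1", "0"]

Exponent matrix [I,T,Θ,M] × [f,h,ΔT,ω,t,B]:
  I: [ 0  0  0  0  0 -1]
  T: [-1 -3  0 -1  1 -2]
  Θ: [ 0 -1  1  0  0  0]
  M: [ 0  1  0  0  0  1]
Row reduction gives pivot columns f,h,ΔT,B; rank = 4
Repeat: f,h,ΔT,B; free: ω,t
RREF:
  r0: [   1    0    0    1   -1    0]
  r1: [   0    1    0    0    0    0]
  r2: [   0    0    1    0    0    0]
  r3: [   0    0    0    0    0    1]
Fix exponent of t at 1, ω at 0; solve each RREF row for its pivot's exponent:
  r0: exp(f) + (-1)·1 = 0 ⇒ exp(f) = 1
  r1: exp(h) + (0)·1 = 0 ⇒ exp(h) = 0
  r2: exp(ΔT) + (0)·1 = 0 ⇒ exp(ΔT) = 0
  r3: exp(B) + (0)·1 = 0 ⇒ exp(B) = 0
Π_2 = f · t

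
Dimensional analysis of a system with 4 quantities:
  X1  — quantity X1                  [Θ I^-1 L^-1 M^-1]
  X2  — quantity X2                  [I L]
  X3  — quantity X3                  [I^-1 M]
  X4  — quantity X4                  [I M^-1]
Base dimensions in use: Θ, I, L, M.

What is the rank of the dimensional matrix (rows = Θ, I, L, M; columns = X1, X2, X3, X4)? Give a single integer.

Dimensional matrix (Θ×I×L×M by X1×X2×X3×X4):
  Θ: [ 1  0  0  0]
  I: [-1  1 -1  1]
  L: [-1  1  0  0]
  M: [-1  0  1 -1]
RREF → pivots at {X1,X2,X3} ⇒ r = 3

3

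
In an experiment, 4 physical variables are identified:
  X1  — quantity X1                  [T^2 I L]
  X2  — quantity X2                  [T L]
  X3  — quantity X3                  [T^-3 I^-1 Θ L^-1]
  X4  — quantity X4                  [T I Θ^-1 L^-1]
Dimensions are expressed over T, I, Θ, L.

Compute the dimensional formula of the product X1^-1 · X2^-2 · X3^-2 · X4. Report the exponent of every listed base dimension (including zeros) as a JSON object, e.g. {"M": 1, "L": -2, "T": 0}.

Write exponents as rows T,I,Θ,L / cols X1,X2,X3,X4:
  T: [ 2  1 -3  1]
  I: [ 1  0 -1  1]
  Θ: [ 0  0  1 -1]
  L: [ 1  1 -1 -1]
  [T]: (-1)·2+(-2)·1+(-2)·-3+(1)·1 = 3
  [I]: (-1)·1+(-2)·0+(-2)·-1+(1)·1 = 2
  [Θ]: (-1)·0+(-2)·0+(-2)·1+(1)·-1 = -3
  [L]: (-1)·1+(-2)·1+(-2)·-1+(1)·-1 = -2
⇒ T^3 I^2 Θ^-3 L^-2

{"T": 3, "I": 2, "Θ": -3, "L": -2}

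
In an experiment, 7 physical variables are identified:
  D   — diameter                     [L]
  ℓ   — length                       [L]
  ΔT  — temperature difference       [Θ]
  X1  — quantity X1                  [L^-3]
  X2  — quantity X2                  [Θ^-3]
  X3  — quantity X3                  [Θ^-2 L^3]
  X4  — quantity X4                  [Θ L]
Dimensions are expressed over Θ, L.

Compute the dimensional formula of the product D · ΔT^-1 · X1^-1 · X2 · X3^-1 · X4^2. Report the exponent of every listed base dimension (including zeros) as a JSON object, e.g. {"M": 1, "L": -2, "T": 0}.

{"Θ": 0, "L": 3}

Dimensional matrix (Θ×L by D×ℓ×ΔT×X1×X2×X3×X4):
  Θ: [ 0  0  1  0 -3 -2  1]
  L: [ 1  1  0 -3  0  3  1]
  [Θ]: (1)·0+(-1)·1+(-1)·0+(1)·-3+(-1)·-2+(2)·1 = 0
  [L]: (1)·1+(-1)·0+(-1)·-3+(1)·0+(-1)·3+(2)·1 = 3
⇒ L^3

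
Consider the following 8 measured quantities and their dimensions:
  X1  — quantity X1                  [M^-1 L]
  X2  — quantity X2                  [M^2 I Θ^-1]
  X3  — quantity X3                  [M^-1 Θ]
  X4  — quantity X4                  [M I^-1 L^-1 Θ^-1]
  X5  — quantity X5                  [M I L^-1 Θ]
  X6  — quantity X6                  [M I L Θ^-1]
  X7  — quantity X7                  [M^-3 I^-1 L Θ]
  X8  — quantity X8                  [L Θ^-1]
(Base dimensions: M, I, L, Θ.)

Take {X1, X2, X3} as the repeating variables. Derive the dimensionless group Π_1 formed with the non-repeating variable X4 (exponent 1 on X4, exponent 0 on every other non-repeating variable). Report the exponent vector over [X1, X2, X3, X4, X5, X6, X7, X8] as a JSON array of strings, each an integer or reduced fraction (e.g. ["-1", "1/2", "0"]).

["1", "1", "2", "1", "0", "0", "0", "0"]

Dimensional matrix (M×I×L×Θ by X1×X2×X3×X4×X5×X6×X7×X8):
  M: [-1  2 -1  1  1  1 -3  0]
  I: [ 0  1  0 -1  1  1 -1  0]
  L: [ 1  0  0 -1 -1  1  1  1]
  Θ: [ 0 -1  1 -1  1 -1  1 -1]
Row reduction gives pivot columns X1,X2,X3; rank = 3
Repeat: X1,X2,X3; free: X4,X5,X6,X7,X8
RREF:
  r0: [   1    0    0   -1   -1    1    1    1]
  r1: [   0    1    0   -1    1    1   -1    0]
  r2: [   0    0    1   -2    2    0    0   -1]
  r3: [   0    0    0    0    0    0    0    0]
Fix exponent of X4 at 1, X5 at 0, X6 at 0, X7 at 0, X8 at 0; solve each RREF row for its pivot's exponent:
  r0: exp(X1) + (-1)·1 = 0 ⇒ exp(X1) = 1
  r1: exp(X2) + (-1)·1 = 0 ⇒ exp(X2) = 1
  r2: exp(X3) + (-2)·1 = 0 ⇒ exp(X3) = 2
Π_1 = X1 · X2 · X3^2 · X4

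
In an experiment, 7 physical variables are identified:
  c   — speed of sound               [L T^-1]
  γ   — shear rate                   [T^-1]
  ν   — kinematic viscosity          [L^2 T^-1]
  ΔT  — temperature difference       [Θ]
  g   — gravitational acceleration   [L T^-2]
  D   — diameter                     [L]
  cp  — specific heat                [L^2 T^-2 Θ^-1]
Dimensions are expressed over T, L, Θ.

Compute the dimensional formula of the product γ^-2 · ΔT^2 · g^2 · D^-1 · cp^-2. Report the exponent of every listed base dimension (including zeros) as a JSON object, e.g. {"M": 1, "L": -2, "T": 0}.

{"T": 2, "L": -3, "Θ": 4}

Write exponents as rows T,L,Θ / cols c,γ,ν,ΔT,g,D,cp:
  T: [-1 -1 -1  0 -2  0 -2]
  L: [ 1  0  2  0  1  1  2]
  Θ: [ 0  0  0  1  0  0 -1]
  [T]: (-2)·-1+(2)·0+(2)·-2+(-1)·0+(-2)·-2 = 2
  [L]: (-2)·0+(2)·0+(2)·1+(-1)·1+(-2)·2 = -3
  [Θ]: (-2)·0+(2)·1+(2)·0+(-1)·0+(-2)·-1 = 4
⇒ T^2 L^-3 Θ^4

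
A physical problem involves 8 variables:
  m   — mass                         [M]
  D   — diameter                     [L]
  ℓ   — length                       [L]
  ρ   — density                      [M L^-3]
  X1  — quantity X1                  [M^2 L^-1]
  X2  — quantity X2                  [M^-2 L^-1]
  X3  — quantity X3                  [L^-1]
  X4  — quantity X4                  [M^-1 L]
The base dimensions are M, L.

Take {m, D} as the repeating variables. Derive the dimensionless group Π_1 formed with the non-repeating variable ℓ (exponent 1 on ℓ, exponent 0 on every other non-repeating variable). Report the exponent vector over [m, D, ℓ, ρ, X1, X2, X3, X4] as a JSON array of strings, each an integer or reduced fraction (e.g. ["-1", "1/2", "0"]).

["0", "-1", "1", "0", "0", "0", "0", "0"]

Dimensional matrix (M×L by m×D×ℓ×ρ×X1×X2×X3×X4):
  M: [ 1  0  0  1  2 -2  0 -1]
  L: [ 0  1  1 -3 -1 -1 -1  1]
Echelon form has 2 nonzero rows (pivots: m,D)
Repeat: m,D; free: ℓ,ρ,X1,X2,X3,X4
RREF:
  r0: [   1    0    0    1    2   -2    0   -1]
  r1: [   0    1    1   -3   -1   -1   -1    1]
Fix exponent of ℓ at 1, ρ at 0, X1 at 0, X2 at 0, X3 at 0, X4 at 0; solve each RREF row for its pivot's exponent:
  r0: exp(m) + (0)·1 = 0 ⇒ exp(m) = 0
  r1: exp(D) + (1)·1 = 0 ⇒ exp(D) = -1
Π_1 = D^-1 · ℓ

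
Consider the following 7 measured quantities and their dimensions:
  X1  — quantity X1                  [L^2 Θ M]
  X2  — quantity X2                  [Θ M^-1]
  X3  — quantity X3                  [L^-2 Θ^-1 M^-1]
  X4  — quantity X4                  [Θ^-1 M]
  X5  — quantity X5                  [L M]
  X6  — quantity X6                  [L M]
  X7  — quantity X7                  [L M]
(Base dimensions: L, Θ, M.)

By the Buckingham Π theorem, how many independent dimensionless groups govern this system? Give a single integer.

5

Dimensional matrix (L×Θ×M by X1×X2×X3×X4×X5×X6×X7):
  L: [ 2  0 -2  0  1  1  1]
  Θ: [ 1  1 -1 -1  0  0  0]
  M: [ 1 -1 -1  1  1  1  1]
RREF → pivots at {X1,X2} ⇒ r = 2
n=7, r=2 ⇒ 5 dimensionless groups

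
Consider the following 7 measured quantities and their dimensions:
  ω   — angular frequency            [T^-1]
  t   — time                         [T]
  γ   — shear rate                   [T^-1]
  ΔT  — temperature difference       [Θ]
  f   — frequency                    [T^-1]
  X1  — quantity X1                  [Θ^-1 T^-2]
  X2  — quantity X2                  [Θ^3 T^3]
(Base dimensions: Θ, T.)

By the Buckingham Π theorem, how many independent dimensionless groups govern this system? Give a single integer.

Dimensional matrix (Θ×T by ω×t×γ×ΔT×f×X1×X2):
  Θ: [ 0  0  0  1  0 -1  3]
  T: [-1  1 -1  0 -1 -2  3]
RREF → pivots at {ω,ΔT} ⇒ r = 2
Π count = n − r = 7 − 2 = 5

5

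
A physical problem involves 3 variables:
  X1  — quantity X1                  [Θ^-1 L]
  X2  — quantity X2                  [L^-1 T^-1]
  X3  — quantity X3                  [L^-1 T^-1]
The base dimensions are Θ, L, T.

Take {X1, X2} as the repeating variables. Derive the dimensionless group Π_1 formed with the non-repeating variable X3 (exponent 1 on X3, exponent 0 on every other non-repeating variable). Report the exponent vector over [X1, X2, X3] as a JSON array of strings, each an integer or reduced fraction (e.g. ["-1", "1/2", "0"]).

["0", "-1", "1"]

Exponent matrix [Θ,L,T] × [X1,X2,X3]:
  Θ: [-1  0  0]
  L: [ 1 -1 -1]
  T: [ 0 -1 -1]
Row reduction gives pivot columns X1,X2; rank = 2
Pivot set = {X1,X2}, free = {X3}
RREF:
  r0: [   1    0    0]
  r1: [   0    1    1]
  r2: [   0    0    0]
Fix exponent of X3 at 1; solve each RREF row for its pivot's exponent:
  r0: exp(X1) + (0)·1 = 0 ⇒ exp(X1) = 0
  r1: exp(X2) + (1)·1 = 0 ⇒ exp(X2) = -1
Π_1 = X2^-1 · X3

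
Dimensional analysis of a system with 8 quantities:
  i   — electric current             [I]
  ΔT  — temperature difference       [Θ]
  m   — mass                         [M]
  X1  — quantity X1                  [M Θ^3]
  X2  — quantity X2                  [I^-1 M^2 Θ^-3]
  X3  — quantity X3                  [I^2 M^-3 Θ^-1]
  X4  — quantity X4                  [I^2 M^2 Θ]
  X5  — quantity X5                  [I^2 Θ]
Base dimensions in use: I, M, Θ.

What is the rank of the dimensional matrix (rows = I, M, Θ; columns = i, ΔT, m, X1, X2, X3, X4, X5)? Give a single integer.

3

Dimensional matrix (I×M×Θ by i×ΔT×m×X1×X2×X3×X4×X5):
  I: [ 1  0  0  0 -1  2  2  2]
  M: [ 0  0  1  1  2 -3  2  0]
  Θ: [ 0  1  0  3 -3 -1  1  1]
RREF → pivots at {i,ΔT,m} ⇒ r = 3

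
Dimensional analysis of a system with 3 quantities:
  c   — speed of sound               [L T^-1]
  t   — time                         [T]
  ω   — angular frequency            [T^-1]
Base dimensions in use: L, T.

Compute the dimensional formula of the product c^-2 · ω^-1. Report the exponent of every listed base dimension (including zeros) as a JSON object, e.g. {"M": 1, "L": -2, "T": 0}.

{"L": -2, "T": 3}

Dimensional matrix (L×T by c×t×ω):
  L: [ 1  0  0]
  T: [-1  1 -1]
  [L]: (-2)·1+(-1)·0 = -2
  [T]: (-2)·-1+(-1)·-1 = 3
⇒ L^-2 T^3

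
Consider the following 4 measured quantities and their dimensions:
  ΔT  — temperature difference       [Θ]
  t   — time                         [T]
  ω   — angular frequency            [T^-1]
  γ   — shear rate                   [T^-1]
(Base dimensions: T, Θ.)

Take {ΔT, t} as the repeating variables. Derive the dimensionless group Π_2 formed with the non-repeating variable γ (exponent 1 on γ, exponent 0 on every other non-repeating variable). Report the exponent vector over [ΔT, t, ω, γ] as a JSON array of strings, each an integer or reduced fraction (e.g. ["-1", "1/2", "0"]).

["0", "1", "0", "1"]

Write exponents as rows T,Θ / cols ΔT,t,ω,γ:
  T: [ 0  1 -1 -1]
  Θ: [ 1  0  0  0]
Echelon form has 2 nonzero rows (pivots: ΔT,t)
Repeat: ΔT,t; free: ω,γ
RREF:
  r0: [   1    0    0    0]
  r1: [   0    1   -1   -1]
Fix exponent of γ at 1, ω at 0; solve each RREF row for its pivot's exponent:
  r0: exp(ΔT) + (0)·1 = 0 ⇒ exp(ΔT) = 0
  r1: exp(t) + (-1)·1 = 0 ⇒ exp(t) = 1
Π_2 = t · γ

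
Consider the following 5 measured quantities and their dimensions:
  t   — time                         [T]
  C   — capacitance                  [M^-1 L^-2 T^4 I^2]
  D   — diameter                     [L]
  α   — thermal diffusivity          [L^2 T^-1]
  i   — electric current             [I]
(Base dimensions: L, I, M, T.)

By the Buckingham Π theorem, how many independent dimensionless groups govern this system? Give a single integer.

Exponent matrix [L,I,M,T] × [t,C,D,α,i]:
  L: [ 0 -2  1  2  0]
  I: [ 0  2  0  0  1]
  M: [ 0 -1  0  0  0]
  T: [ 1  4  0 -1  0]
RREF → pivots at {t,C,D,i} ⇒ r = 4
Π count = n − r = 5 − 4 = 1

1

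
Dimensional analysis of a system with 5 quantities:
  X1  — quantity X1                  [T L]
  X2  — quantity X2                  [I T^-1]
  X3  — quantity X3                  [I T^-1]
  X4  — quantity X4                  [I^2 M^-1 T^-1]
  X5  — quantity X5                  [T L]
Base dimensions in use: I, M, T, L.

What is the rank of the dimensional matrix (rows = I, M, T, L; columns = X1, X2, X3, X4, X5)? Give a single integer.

3

Exponent matrix [I,M,T,L] × [X1,X2,X3,X4,X5]:
  I: [ 0  1  1  2  0]
  M: [ 0  0  0 -1  0]
  T: [ 1 -1 -1 -1  1]
  L: [ 1  0  0  0  1]
Echelon form has 3 nonzero rows (pivots: X1,X2,X4)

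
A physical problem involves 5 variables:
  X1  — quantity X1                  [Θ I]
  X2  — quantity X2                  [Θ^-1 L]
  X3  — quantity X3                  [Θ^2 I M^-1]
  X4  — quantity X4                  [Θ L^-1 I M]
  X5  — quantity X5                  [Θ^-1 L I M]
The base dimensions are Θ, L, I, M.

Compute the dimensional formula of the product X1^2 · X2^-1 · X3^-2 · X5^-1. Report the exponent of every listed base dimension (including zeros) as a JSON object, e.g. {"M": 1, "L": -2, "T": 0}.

Exponent matrix [Θ,L,I,M] × [X1,X2,X3,X4,X5]:
  Θ: [ 1 -1  2  1 -1]
  L: [ 0  1  0 -1  1]
  I: [ 1  0  1  1  1]
  M: [ 0  0 -1  1  1]
  [Θ]: (2)·1+(-1)·-1+(-2)·2+(-1)·-1 = 0
  [L]: (2)·0+(-1)·1+(-2)·0+(-1)·1 = -2
  [I]: (2)·1+(-1)·0+(-2)·1+(-1)·1 = -1
  [M]: (2)·0+(-1)·0+(-2)·-1+(-1)·1 = 1
⇒ L^-2 I^-1 M

{"Θ": 0, "L": -2, "I": -1, "M": 1}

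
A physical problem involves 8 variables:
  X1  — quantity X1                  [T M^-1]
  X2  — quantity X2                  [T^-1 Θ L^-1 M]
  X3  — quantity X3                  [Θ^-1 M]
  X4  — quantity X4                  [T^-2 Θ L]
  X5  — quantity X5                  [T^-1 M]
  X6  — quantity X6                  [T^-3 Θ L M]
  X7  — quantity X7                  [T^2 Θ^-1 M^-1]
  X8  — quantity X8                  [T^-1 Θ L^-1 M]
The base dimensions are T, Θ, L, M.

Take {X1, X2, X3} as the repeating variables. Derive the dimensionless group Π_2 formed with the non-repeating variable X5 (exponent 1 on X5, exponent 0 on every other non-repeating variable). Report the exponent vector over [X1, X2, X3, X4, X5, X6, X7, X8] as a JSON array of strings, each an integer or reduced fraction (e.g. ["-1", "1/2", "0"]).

["1", "0", "0", "0", "1", "0", "0", "0"]

Dimensional matrix (T×Θ×L×M by X1×X2×X3×X4×X5×X6×X7×X8):
  T: [ 1 -1  0 -2 -1 -3  2 -1]
  Θ: [ 0  1 -1  1  0  1 -1  1]
  L: [ 0 -1  0  1  0  1  0 -1]
  M: [-1  1  1  0  1  1 -1  1]
RREF → pivots at {X1,X2,X3} ⇒ r = 3
Repeat: X1,X2,X3; free: X4,X5,X6,X7,X8
RREF:
  r0: [   1    0    0   -3   -1   -4    2    0]
  r1: [   0    1    0   -1    0   -1    0    1]
  r2: [   0    0    1   -2    0   -2    1    0]
  r3: [   0    0    0    0    0    0    0    0]
Fix exponent of X5 at 1, X4 at 0, X6 at 0, X7 at 0, X8 at 0; solve each RREF row for its pivot's exponent:
  r0: exp(X1) + (-1)·1 = 0 ⇒ exp(X1) = 1
  r1: exp(X2) + (0)·1 = 0 ⇒ exp(X2) = 0
  r2: exp(X3) + (0)·1 = 0 ⇒ exp(X3) = 0
Π_2 = X1 · X5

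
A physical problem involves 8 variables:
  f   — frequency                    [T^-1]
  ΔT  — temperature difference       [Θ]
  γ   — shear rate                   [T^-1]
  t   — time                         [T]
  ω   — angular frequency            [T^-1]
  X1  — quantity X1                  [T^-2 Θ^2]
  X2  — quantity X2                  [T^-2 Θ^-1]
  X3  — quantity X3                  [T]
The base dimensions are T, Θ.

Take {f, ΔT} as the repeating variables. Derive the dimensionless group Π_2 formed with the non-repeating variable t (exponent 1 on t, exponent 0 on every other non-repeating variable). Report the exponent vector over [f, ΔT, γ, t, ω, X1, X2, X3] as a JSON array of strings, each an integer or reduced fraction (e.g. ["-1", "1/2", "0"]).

["1", "0", "0", "1", "0", "0", "0", "0"]

Dimensional matrix (T×Θ by f×ΔT×γ×t×ω×X1×X2×X3):
  T: [-1  0 -1  1 -1 -2 -2  1]
  Θ: [ 0  1  0  0  0  2 -1  0]
RREF → pivots at {f,ΔT} ⇒ r = 2
Pivot set = {f,ΔT}, free = {γ,t,ω,X1,X2,X3}
RREF:
  r0: [   1    0    1   -1    1    2    2   -1]
  r1: [   0    1    0    0    0    2   -1    0]
Fix exponent of t at 1, γ at 0, ω at 0, X1 at 0, X2 at 0, X3 at 0; solve each RREF row for its pivot's exponent:
  r0: exp(f) + (-1)·1 = 0 ⇒ exp(f) = 1
  r1: exp(ΔT) + (0)·1 = 0 ⇒ exp(ΔT) = 0
Π_2 = f · t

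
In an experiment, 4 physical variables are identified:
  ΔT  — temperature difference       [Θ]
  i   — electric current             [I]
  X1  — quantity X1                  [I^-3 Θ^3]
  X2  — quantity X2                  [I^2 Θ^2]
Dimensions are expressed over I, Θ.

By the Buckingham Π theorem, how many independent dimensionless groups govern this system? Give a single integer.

Dimensional matrix (I×Θ by ΔT×i×X1×X2):
  I: [ 0  1 -3  2]
  Θ: [ 1  0  3  2]
Row reduction gives pivot columns ΔT,i; rank = 2
4 vars − rank 2 = 2 Π groups

2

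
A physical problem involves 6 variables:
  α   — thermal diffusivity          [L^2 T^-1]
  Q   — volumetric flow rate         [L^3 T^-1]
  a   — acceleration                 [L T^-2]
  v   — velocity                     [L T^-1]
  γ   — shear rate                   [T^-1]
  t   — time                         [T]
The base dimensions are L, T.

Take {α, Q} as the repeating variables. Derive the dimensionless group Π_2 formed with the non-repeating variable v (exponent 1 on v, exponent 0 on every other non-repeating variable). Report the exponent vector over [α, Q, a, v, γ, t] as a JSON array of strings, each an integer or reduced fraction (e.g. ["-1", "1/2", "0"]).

Dimensional matrix (L×T by α×Q×a×v×γ×t):
  L: [ 2  3  1  1  0  0]
  T: [-1 -1 -2 -1 -1  1]
Row reduction gives pivot columns α,Q; rank = 2
Repeat: α,Q; free: a,v,γ,t
RREF:
  r0: [   1    0    5    2    3   -3]
  r1: [   0    1   -3   -1   -2    2]
Fix exponent of v at 1, a at 0, γ at 0, t at 0; solve each RREF row for its pivot's exponent:
  r0: exp(α) + (2)·1 = 0 ⇒ exp(α) = -2
  r1: exp(Q) + (-1)·1 = 0 ⇒ exp(Q) = 1
Π_2 = α^-2 · Q · v

["-2", "1", "0", "1", "0", "0"]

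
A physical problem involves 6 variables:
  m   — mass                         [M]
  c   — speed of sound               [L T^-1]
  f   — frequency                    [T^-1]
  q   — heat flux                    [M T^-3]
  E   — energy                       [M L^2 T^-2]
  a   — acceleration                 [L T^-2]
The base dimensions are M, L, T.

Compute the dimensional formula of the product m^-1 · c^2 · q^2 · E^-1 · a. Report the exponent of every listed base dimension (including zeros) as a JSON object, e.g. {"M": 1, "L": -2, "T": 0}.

Write exponents as rows M,L,T / cols m,c,f,q,E,a:
  M: [ 1  0  0  1  1  0]
  L: [ 0  1  0  0  2  1]
  T: [ 0 -1 -1 -3 -2 -2]
  [M]: (-1)·1+(2)·0+(2)·1+(-1)·1+(1)·0 = 0
  [L]: (-1)·0+(2)·1+(2)·0+(-1)·2+(1)·1 = 1
  [T]: (-1)·0+(2)·-1+(2)·-3+(-1)·-2+(1)·-2 = -8
⇒ L T^-8

{"M": 0, "L": 1, "T": -8}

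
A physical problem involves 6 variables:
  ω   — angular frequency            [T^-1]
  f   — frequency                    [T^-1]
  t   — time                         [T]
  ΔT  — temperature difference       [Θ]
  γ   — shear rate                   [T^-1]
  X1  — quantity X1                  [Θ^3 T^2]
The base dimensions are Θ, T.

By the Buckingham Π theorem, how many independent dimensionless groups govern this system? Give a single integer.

4

Exponent matrix [Θ,T] × [ω,f,t,ΔT,γ,X1]:
  Θ: [ 0  0  0  1  0  3]
  T: [-1 -1  1  0 -1  2]
RREF → pivots at {ω,ΔT} ⇒ r = 2
6 vars − rank 2 = 4 Π groups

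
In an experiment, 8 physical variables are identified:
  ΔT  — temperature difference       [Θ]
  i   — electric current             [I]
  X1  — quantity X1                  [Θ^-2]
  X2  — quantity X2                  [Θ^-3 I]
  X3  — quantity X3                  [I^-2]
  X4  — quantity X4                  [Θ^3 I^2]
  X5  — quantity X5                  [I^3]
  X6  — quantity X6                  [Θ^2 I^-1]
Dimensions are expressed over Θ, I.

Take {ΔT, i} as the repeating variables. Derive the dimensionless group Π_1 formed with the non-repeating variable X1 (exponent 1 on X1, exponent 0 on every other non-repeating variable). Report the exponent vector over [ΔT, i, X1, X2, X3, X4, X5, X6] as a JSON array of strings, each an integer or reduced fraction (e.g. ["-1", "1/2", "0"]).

Dimensional matrix (Θ×I by ΔT×i×X1×X2×X3×X4×X5×X6):
  Θ: [ 1  0 -2 -3  0  3  0  2]
  I: [ 0  1  0  1 -2  2  3 -1]
Row reduction gives pivot columns ΔT,i; rank = 2
Repeat: ΔT,i; free: X1,X2,X3,X4,X5,X6
RREF:
  r0: [   1    0   -2   -3    0    3    0    2]
  r1: [   0    1    0    1   -2    2    3   -1]
Fix exponent of X1 at 1, X2 at 0, X3 at 0, X4 at 0, X5 at 0, X6 at 0; solve each RREF row for its pivot's exponent:
  r0: exp(ΔT) + (-2)·1 = 0 ⇒ exp(ΔT) = 2
  r1: exp(i) + (0)·1 = 0 ⇒ exp(i) = 0
Π_1 = ΔT^2 · X1

["2", "0", "1", "0", "0", "0", "0", "0"]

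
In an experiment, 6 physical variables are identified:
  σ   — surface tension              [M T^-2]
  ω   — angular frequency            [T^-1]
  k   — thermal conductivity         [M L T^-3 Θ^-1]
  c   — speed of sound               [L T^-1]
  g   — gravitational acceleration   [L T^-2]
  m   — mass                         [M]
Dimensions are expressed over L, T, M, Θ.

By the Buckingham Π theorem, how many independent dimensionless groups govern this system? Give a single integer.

2

Write exponents as rows L,T,M,Θ / cols σ,ω,k,c,g,m:
  L: [ 0  0  1  1  1  0]
  T: [-2 -1 -3 -1 -2  0]
  M: [ 1  0  1  0  0  1]
  Θ: [ 0  0 -1  0  0  0]
Echelon form has 4 nonzero rows (pivots: σ,ω,k,c)
6 vars − rank 4 = 2 Π groups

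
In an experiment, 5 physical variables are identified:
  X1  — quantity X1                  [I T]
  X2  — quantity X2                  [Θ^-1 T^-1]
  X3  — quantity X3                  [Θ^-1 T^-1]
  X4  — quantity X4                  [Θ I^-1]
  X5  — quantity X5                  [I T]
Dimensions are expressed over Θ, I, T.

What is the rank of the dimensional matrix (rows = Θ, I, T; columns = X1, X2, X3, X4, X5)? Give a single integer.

2

Dimensional matrix (Θ×I×T by X1×X2×X3×X4×X5):
  Θ: [ 0 -1 -1  1  0]
  I: [ 1  0  0 -1  1]
  T: [ 1 -1 -1  0  1]
Echelon form has 2 nonzero rows (pivots: X1,X2)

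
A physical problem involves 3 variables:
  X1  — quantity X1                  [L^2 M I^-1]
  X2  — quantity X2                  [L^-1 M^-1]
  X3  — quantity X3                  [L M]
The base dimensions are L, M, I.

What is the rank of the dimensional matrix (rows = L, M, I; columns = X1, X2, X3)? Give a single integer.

Exponent matrix [L,M,I] × [X1,X2,X3]:
  L: [ 2 -1  1]
  M: [ 1 -1  1]
  I: [-1  0  0]
Echelon form has 2 nonzero rows (pivots: X1,X2)

2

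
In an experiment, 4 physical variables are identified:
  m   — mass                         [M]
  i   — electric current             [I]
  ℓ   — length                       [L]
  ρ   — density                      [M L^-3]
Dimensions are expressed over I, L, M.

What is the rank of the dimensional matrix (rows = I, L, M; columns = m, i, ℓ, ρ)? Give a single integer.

Exponent matrix [I,L,M] × [m,i,ℓ,ρ]:
  I: [ 0  1  0  0]
  L: [ 0  0  1 -3]
  M: [ 1  0  0  1]
Row reduction gives pivot columns m,i,ℓ; rank = 3

3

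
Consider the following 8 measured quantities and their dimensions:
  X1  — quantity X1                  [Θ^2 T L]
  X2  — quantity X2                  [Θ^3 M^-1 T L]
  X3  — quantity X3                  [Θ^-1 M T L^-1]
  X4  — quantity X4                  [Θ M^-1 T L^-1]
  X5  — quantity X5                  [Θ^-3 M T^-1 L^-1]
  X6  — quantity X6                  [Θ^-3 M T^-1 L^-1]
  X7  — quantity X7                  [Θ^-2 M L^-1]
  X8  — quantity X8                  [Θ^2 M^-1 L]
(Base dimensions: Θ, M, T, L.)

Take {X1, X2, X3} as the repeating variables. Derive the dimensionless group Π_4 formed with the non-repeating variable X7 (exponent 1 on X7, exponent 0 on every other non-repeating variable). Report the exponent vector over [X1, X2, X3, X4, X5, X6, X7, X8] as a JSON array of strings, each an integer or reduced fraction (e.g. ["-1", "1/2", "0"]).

["0", "1/2", "-1/2", "0", "0", "0", "1", "0"]

Write exponents as rows Θ,M,T,L / cols X1,X2,X3,X4,X5,X6,X7,X8:
  Θ: [ 2  3 -1  1 -3 -3 -2  2]
  M: [ 0 -1  1 -1  1  1  1 -1]
  T: [ 1  1  1  1 -1 -1  0  0]
  L: [ 1  1 -1 -1 -1 -1 -1  1]
RREF → pivots at {X1,X2,X3} ⇒ r = 3
Repeat: X1,X2,X3; free: X4,X5,X6,X7,X8
RREF:
  r0: [   1    0    0   -2    0    0    0    0]
  r1: [   0    1    0    2   -1   -1 -1/2  1/2]
  r2: [   0    0    1    1    0    0  1/2 -1/2]
  r3: [   0    0    0    0    0    0    0    0]
Fix exponent of X7 at 1, X4 at 0, X5 at 0, X6 at 0, X8 at 0; solve each RREF row for its pivot's exponent:
  r0: exp(X1) + (0)·1 = 0 ⇒ exp(X1) = 0
  r1: exp(X2) + (-1/2)·1 = 0 ⇒ exp(X2) = 1/2
  r2: exp(X3) + (1/2)·1 = 0 ⇒ exp(X3) = -1/2
Π_4 = X2^(1/2) · X3^(-1/2) · X7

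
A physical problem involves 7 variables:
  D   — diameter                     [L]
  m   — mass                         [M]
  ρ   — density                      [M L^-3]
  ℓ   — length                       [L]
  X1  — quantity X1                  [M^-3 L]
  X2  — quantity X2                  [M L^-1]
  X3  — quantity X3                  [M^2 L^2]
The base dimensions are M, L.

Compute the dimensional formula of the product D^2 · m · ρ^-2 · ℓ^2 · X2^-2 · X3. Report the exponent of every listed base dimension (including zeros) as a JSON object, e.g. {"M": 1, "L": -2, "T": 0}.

Exponent matrix [M,L] × [D,m,ρ,ℓ,X1,X2,X3]:
  M: [ 0  1  1  0 -3  1  2]
  L: [ 1  0 -3  1  1 -1  2]
  [M]: (2)·0+(1)·1+(-2)·1+(2)·0+(-2)·1+(1)·2 = -1
  [L]: (2)·1+(1)·0+(-2)·-3+(2)·1+(-2)·-1+(1)·2 = 14
⇒ M^-1 L^14

{"M": -1, "L": 14}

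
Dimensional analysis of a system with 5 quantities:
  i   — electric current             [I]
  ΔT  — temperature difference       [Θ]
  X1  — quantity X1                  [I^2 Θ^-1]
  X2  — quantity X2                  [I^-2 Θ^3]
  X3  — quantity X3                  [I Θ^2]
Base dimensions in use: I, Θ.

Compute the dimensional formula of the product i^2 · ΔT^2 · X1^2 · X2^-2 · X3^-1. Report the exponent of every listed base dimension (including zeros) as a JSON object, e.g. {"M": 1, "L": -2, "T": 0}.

{"I": 9, "Θ": -8}

Dimensional matrix (I×Θ by i×ΔT×X1×X2×X3):
  I: [ 1  0  2 -2  1]
  Θ: [ 0  1 -1  3  2]
  [I]: (2)·1+(2)·0+(2)·2+(-2)·-2+(-1)·1 = 9
  [Θ]: (2)·0+(2)·1+(2)·-1+(-2)·3+(-1)·2 = -8
⇒ I^9 Θ^-8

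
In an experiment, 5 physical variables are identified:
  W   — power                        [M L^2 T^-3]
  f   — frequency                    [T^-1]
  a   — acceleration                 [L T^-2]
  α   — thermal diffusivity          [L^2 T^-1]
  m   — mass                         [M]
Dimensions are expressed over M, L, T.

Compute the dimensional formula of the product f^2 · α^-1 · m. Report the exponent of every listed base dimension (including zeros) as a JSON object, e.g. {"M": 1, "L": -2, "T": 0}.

{"M": 1, "L": -2, "T": -1}

Dimensional matrix (M×L×T by W×f×a×α×m):
  M: [ 1  0  0  0  1]
  L: [ 2  0  1  2  0]
  T: [-3 -1 -2 -1  0]
  [M]: (2)·0+(-1)·0+(1)·1 = 1
  [L]: (2)·0+(-1)·2+(1)·0 = -2
  [T]: (2)·-1+(-1)·-1+(1)·0 = -1
⇒ M L^-2 T^-1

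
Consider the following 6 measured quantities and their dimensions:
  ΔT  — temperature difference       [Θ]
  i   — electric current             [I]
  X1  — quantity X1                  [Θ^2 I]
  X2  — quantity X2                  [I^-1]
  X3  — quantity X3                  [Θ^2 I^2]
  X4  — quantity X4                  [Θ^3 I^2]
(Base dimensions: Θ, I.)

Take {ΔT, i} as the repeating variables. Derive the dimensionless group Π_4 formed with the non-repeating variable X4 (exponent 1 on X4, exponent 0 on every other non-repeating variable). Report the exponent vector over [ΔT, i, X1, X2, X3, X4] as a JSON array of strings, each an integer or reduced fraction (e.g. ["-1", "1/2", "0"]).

Exponent matrix [Θ,I] × [ΔT,i,X1,X2,X3,X4]:
  Θ: [ 1  0  2  0  2  3]
  I: [ 0  1  1 -1  2  2]
Row reduction gives pivot columns ΔT,i; rank = 2
Pivot set = {ΔT,i}, free = {X1,X2,X3,X4}
RREF:
  r0: [   1    0    2    0    2    3]
  r1: [   0    1    1   -1    2    2]
Fix exponent of X4 at 1, X1 at 0, X2 at 0, X3 at 0; solve each RREF row for its pivot's exponent:
  r0: exp(ΔT) + (3)·1 = 0 ⇒ exp(ΔT) = -3
  r1: exp(i) + (2)·1 = 0 ⇒ exp(i) = -2
Π_4 = ΔT^-3 · i^-2 · X4

["-3", "-2", "0", "0", "0", "1"]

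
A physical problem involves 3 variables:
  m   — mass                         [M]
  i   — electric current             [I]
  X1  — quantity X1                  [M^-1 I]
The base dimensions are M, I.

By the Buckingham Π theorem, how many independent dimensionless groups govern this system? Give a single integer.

1

Write exponents as rows M,I / cols m,i,X1:
  M: [ 1  0 -1]
  I: [ 0  1  1]
RREF → pivots at {m,i} ⇒ r = 2
3 vars − rank 2 = 1 Π group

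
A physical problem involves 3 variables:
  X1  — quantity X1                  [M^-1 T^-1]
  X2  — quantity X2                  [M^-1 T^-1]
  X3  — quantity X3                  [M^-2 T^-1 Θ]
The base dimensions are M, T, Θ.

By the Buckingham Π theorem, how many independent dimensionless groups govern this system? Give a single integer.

1

Write exponents as rows M,T,Θ / cols X1,X2,X3:
  M: [-1 -1 -2]
  T: [-1 -1 -1]
  Θ: [ 0  0  1]
RREF → pivots at {X1,X3} ⇒ r = 2
3 vars − rank 2 = 1 Π group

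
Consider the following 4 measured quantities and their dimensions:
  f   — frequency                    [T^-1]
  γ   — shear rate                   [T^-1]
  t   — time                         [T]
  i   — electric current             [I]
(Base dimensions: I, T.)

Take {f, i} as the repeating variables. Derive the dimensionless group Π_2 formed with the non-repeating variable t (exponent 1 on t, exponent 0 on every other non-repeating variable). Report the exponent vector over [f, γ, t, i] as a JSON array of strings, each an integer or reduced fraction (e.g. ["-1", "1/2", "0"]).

Dimensional matrix (I×T by f×γ×t×i):
  I: [ 0  0  0  1]
  T: [-1 -1  1  0]
Row reduction gives pivot columns f,i; rank = 2
Pivot set = {f,i}, free = {γ,t}
RREF:
  r0: [   1    1   -1    0]
  r1: [   0    0    0    1]
Fix exponent of t at 1, γ at 0; solve each RREF row for its pivot's exponent:
  r0: exp(f) + (-1)·1 = 0 ⇒ exp(f) = 1
  r1: exp(i) + (0)·1 = 0 ⇒ exp(i) = 0
Π_2 = f · t

["1", "0", "1", "0"]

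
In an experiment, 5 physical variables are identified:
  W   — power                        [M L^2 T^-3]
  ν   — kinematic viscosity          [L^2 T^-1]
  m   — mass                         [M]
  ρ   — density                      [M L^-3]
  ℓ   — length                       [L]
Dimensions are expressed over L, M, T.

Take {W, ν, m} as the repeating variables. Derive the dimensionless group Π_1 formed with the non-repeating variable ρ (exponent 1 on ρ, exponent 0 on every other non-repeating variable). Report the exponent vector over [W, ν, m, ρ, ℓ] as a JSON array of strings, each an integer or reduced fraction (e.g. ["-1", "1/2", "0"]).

["-3/4", "9/4", "-1/4", "1", "0"]

Dimensional matrix (L×M×T by W×ν×m×ρ×ℓ):
  L: [ 2  2  0 -3  1]
  M: [ 1  0  1  1  0]
  T: [-3 -1  0  0  0]
Echelon form has 3 nonzero rows (pivots: W,ν,m)
Repeat: W,ν,m; free: ρ,ℓ
RREF:
  r0: [   1    0    0  3/4 -1/4]
  r1: [   0    1    0 -9/4  3/4]
  r2: [   0    0    1  1/4  1/4]
Fix exponent of ρ at 1, ℓ at 0; solve each RREF row for its pivot's exponent:
  r0: exp(W) + (3/4)·1 = 0 ⇒ exp(W) = -3/4
  r1: exp(ν) + (-9/4)·1 = 0 ⇒ exp(ν) = 9/4
  r2: exp(m) + (1/4)·1 = 0 ⇒ exp(m) = -1/4
Π_1 = W^(-3/4) · ν^(9/4) · m^(-1/4) · ρ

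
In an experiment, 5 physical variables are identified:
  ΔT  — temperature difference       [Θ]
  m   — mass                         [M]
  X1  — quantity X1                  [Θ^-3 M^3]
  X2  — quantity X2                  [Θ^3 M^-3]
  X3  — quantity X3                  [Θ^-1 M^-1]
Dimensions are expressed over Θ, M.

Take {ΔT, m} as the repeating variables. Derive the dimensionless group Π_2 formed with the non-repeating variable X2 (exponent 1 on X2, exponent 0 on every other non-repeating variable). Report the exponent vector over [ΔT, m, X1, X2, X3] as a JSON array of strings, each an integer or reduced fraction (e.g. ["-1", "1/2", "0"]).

["-3", "3", "0", "1", "0"]

Exponent matrix [Θ,M] × [ΔT,m,X1,X2,X3]:
  Θ: [ 1  0 -3  3 -1]
  M: [ 0  1  3 -3 -1]
RREF → pivots at {ΔT,m} ⇒ r = 2
Repeat: ΔT,m; free: X1,X2,X3
RREF:
  r0: [   1    0   -3    3   -1]
  r1: [   0    1    3   -3   -1]
Fix exponent of X2 at 1, X1 at 0, X3 at 0; solve each RREF row for its pivot's exponent:
  r0: exp(ΔT) + (3)·1 = 0 ⇒ exp(ΔT) = -3
  r1: exp(m) + (-3)·1 = 0 ⇒ exp(m) = 3
Π_2 = ΔT^-3 · m^3 · X2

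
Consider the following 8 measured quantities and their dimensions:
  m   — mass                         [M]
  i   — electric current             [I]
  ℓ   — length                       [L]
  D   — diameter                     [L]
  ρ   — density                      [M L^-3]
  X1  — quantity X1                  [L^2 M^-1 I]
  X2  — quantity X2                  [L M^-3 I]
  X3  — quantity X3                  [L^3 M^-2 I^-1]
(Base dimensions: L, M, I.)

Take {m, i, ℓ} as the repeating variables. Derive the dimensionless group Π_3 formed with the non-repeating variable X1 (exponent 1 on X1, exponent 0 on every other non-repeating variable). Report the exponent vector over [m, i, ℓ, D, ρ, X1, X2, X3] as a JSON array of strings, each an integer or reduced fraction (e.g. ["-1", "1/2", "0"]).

Exponent matrix [L,M,I] × [m,i,ℓ,D,ρ,X1,X2,X3]:
  L: [ 0  0  1  1 -3  2  1  3]
  M: [ 1  0  0  0  1 -1 -3 -2]
  I: [ 0  1  0  0  0  1  1 -1]
Echelon form has 3 nonzero rows (pivots: m,i,ℓ)
Repeat: m,i,ℓ; free: D,ρ,X1,X2,X3
RREF:
  r0: [   1    0    0    0    1   -1   -3   -2]
  r1: [   0    1    0    0    0    1    1   -1]
  r2: [   0    0    1    1   -3    2    1    3]
Fix exponent of X1 at 1, D at 0, ρ at 0, X2 at 0, X3 at 0; solve each RREF row for its pivot's exponent:
  r0: exp(m) + (-1)·1 = 0 ⇒ exp(m) = 1
  r1: exp(i) + (1)·1 = 0 ⇒ exp(i) = -1
  r2: exp(ℓ) + (2)·1 = 0 ⇒ exp(ℓ) = -2
Π_3 = m · i^-1 · ℓ^-2 · X1

["1", "-1", "-2", "0", "0", "1", "0", "0"]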